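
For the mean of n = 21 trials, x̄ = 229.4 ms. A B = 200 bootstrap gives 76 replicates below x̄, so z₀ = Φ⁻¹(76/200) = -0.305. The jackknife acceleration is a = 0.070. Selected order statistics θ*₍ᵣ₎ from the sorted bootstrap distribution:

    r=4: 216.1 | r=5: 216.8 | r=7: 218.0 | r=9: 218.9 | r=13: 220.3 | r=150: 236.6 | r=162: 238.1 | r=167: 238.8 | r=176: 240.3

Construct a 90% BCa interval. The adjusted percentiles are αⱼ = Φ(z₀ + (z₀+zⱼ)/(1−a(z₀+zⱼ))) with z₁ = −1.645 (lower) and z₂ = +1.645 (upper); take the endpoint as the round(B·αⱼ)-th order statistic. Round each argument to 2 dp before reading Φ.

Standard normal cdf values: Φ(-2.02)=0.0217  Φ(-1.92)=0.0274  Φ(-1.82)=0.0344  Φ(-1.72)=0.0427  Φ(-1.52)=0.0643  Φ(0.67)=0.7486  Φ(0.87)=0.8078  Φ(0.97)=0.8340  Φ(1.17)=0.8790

(216.1, 240.3)

Lower: z₀ + z₁ = -0.305 + (-1.645) = -1.950; 1 − a(z₀+z₁) = 1 − (0.070)(-1.950) = 1.1365; argument = -0.305 + (-1.950)/1.1365 = -2.0208 → -2.02.
α₁ = Φ(-2.02) = 0.0217; rank = round(200 × 0.0217) = 4; θ*₍4₎ = 216.1.
Upper: z₀ + z₂ = 1.340; 1 − a(z₀+z₂) = 0.9062; argument = 1.1737 → 1.17; α₂ = 0.8790; rank = 176; θ*₍176₎ = 240.3.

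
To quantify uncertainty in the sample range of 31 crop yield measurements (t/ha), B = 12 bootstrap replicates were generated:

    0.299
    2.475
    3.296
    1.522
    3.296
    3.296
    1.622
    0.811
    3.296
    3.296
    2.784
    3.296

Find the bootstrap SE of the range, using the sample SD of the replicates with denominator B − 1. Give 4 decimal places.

Bootstrap SE is the standard deviation of the 12 replicate ranges.
Mean of replicates: (0.299 + 2.475 + 3.296 + 1.522 + 3.296 + 3.296 + 1.622 + 0.811 + 3.296 + 3.296 + 2.784 + 3.296) / 12 = 29.28900 / 12 = 2.44075
Sum of squared deviations: (−2.14175)² + (+0.03425)² + (+0.85525)² + (−0.91875)² + (+0.85525)² + (+0.85525)² + (−0.81875)² + (−1.62975)² + (+0.85525)² + (+0.85525)² + (+0.34325)² + (+0.85525)² = 13.26534
Variance = 13.26534 / 11 = 1.20594
SE* = √1.20594

SE* = 1.0982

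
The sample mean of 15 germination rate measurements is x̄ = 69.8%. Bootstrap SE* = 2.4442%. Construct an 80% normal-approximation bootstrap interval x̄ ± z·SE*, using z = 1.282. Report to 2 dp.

Margin = 1.282 × 2.4442 = 3.133
Interval: 69.8 ± 3.133

(66.67, 72.93)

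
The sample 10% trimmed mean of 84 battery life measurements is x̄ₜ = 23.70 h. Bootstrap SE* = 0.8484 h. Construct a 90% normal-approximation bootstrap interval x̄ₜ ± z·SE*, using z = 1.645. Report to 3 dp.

Margin = 1.645 × 0.8484 = 1.3956
Interval: 23.70 ± 1.3956

(22.304, 25.096)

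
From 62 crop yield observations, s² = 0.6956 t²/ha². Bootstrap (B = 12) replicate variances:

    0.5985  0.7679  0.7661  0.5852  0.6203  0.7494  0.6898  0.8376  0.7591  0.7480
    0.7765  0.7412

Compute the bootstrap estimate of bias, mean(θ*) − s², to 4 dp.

bias = +0.0244

mean(θ*) = (0.5985 + 0.7679 + 0.7661 + 0.5852 + 0.6203 + 0.7494 + 0.6898 + 0.8376 + 0.7591 + 0.7480 + 0.7765 + 0.7412) / 12 = 0.71997
bias = 0.71997 − 0.6956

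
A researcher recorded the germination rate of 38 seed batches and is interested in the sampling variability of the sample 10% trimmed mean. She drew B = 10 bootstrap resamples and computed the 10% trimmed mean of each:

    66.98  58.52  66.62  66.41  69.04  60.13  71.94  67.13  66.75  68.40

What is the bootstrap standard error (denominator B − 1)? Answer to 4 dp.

SE* = 3.9955

Bootstrap SE is the standard deviation of the 10 replicate 10% trimmed means.
Mean of replicates: (66.98 + 58.52 + 66.62 + 66.41 + 69.04 + 60.13 + 71.94 + 67.13 + 66.75 + 68.40) / 10 = 661.92000 / 10 = 66.19200
Sum of squared deviations: (+0.78800)² + (−7.67200)² + (+0.42800)² + (+0.21800)² + (+2.84800)² + (−6.06200)² + (+5.74800)² + (+0.93800)² + (+0.55800)² + (+2.20800)² = 143.67616
Variance = 143.67616 / 9 = 15.96402
SE* = √15.96402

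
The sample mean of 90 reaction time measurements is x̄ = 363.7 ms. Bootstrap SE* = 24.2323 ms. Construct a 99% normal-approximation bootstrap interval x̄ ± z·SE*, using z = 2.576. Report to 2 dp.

Margin = 2.576 × 24.2323 = 62.422
Interval: 363.7 ± 62.422

(301.28, 426.12)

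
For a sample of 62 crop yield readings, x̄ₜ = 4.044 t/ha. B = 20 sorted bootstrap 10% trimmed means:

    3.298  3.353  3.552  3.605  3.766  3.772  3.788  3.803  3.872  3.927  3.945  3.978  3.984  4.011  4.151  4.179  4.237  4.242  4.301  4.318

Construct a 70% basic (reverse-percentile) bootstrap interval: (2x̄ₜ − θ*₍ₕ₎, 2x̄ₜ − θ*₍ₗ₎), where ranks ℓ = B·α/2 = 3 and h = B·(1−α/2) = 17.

Percentile endpoints at ranks 3 and 17: θ*₍3₎ = 3.552, θ*₍17₎ = 4.237.
Basic interval reflects these around x̄ₜ:
  lower = 2 × 4.044 − 4.237 = 3.851
  upper = 2 × 4.044 − 3.552 = 4.536

(3.851, 4.536)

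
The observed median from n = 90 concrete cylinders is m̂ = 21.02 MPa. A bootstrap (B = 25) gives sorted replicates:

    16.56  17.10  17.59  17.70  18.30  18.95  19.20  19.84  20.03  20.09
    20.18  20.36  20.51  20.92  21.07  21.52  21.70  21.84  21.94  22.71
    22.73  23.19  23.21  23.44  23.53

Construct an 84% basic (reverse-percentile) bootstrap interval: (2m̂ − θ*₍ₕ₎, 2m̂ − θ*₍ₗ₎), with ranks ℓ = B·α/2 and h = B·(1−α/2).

Percentile endpoints at ranks 2 and 23: θ*₍2₎ = 17.10, θ*₍23₎ = 23.21.
Basic interval reflects these around m̂:
  lower = 2 × 21.02 − 23.21 = 18.83
  upper = 2 × 21.02 − 17.10 = 24.94

(18.83, 24.94)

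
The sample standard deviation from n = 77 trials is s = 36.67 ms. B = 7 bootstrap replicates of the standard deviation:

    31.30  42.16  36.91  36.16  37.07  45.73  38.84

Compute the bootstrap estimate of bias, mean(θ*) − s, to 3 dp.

mean(θ*) = (31.30 + 42.16 + 36.91 + 36.16 + 37.07 + 45.73 + 38.84) / 7 = 38.3100
bias = 38.3100 − 36.67

bias = +1.640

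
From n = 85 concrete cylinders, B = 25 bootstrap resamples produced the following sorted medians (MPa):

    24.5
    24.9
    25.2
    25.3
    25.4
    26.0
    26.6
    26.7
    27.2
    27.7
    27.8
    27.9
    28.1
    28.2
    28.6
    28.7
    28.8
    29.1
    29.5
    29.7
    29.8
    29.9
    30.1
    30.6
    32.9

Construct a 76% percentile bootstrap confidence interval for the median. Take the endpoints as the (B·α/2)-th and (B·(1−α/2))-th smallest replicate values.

α = 0.24; lower rank = 25 × 0.120 = 3; upper rank = 25 × 0.880 = 22.
The 3rd smallest replicate is 25.2; the 22nd is 29.9.

(25.2, 29.9)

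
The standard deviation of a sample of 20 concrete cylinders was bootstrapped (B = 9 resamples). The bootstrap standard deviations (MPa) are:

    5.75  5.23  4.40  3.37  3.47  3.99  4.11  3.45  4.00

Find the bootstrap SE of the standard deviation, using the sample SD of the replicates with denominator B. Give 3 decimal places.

SE* = 0.773

Bootstrap SE is the standard deviation of the 9 replicate standard deviations.
Mean of replicates: (5.75 + 5.23 + 4.40 + 3.37 + 3.47 + 3.99 + 4.11 + 3.45 + 4.00) / 9 = 37.7700 / 9 = 4.1967
Sum of squared deviations: (+1.5533)² + (+1.0333)² + (+0.2033)² + (−0.8267)² + (−0.7267)² + (−0.2067)² + (−0.0867)² + (−0.7467)² + (−0.1967)² = 5.3798
Variance = 5.3798 / 9 = 0.5978
SE* = √0.5978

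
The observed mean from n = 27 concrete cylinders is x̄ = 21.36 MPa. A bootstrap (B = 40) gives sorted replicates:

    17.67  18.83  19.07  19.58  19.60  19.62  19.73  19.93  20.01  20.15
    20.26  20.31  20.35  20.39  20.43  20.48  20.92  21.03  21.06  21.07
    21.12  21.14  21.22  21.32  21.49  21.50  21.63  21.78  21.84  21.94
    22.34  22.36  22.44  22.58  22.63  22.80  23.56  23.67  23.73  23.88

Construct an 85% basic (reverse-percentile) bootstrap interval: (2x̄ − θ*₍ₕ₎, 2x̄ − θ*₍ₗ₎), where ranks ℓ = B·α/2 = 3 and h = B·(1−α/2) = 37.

(19.16, 23.65)

Percentile endpoints at ranks 3 and 37: θ*₍3₎ = 19.07, θ*₍37₎ = 23.56.
Basic interval reflects these around x̄:
  lower = 2 × 21.36 − 23.56 = 19.16
  upper = 2 × 21.36 − 19.07 = 23.65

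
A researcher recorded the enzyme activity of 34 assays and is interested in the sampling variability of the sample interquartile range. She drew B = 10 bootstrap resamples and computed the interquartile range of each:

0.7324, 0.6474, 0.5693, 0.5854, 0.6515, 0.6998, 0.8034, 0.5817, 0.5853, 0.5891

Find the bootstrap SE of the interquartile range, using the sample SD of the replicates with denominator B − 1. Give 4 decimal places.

Bootstrap SE is the standard deviation of the 10 replicate interquartile ranges.
Mean of replicates: (0.7324 + 0.6474 + 0.5693 + 0.5854 + 0.6515 + 0.6998 + 0.8034 + 0.5817 + 0.5853 + 0.5891) / 10 = 6.44530 / 10 = 0.64453
Sum of squared deviations: (+0.08787)² + (+0.00287)² + (−0.07523)² + (−0.05913)² + (+0.00697)² + (+0.05527)² + (+0.15887)² + (−0.06283)² + (−0.05923)² + (−0.05543)² = 0.05576
Variance = 0.05576 / 9 = 0.00620
SE* = √0.00620

SE* = 0.0787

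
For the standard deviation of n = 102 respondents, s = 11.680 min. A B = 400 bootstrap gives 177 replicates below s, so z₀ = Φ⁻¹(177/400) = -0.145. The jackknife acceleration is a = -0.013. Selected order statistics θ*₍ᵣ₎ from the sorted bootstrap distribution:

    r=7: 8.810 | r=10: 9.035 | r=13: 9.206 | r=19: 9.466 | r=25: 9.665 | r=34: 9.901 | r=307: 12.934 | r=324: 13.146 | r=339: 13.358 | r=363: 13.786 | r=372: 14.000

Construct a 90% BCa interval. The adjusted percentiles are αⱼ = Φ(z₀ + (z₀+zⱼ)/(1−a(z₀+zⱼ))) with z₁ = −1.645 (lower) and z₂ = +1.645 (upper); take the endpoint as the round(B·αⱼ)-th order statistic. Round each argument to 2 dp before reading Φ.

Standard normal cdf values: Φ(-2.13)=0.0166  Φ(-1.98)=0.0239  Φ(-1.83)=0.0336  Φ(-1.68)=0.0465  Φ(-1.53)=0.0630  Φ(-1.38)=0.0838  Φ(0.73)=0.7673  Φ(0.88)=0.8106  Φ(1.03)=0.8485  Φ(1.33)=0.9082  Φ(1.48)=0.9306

(9.035, 13.786)

Lower: z₀ + z₁ = -0.145 + (-1.645) = -1.790; 1 − a(z₀+z₁) = 1 − (-0.013)(-1.790) = 0.9767; argument = -0.145 + (-1.790)/0.9767 = -1.9776 → -1.98.
α₁ = Φ(-1.98) = 0.0239; rank = round(400 × 0.0239) = 10; θ*₍10₎ = 9.035.
Upper: z₀ + z₂ = 1.500; 1 − a(z₀+z₂) = 1.0195; argument = 1.3263 → 1.33; α₂ = 0.9082; rank = 363; θ*₍363₎ = 13.786.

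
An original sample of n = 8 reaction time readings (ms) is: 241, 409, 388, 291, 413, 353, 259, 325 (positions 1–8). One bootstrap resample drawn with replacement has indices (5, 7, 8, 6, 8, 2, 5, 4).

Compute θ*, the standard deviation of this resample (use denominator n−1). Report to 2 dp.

θ* = 59.07

Resample values: 413, 259, 325, 353, 325, 409, 413, 291.
Mean = 348.5000; sum of squared deviations = 24422.0000
s² = 24422.0000 / 7 = 3488.8571
s = √3488.8571 = 59.07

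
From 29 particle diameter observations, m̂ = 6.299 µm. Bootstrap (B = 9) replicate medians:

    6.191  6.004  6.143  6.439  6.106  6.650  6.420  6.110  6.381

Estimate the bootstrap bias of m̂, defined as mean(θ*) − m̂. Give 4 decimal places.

mean(θ*) = (6.191 + 6.004 + 6.143 + 6.439 + 6.106 + 6.650 + 6.420 + 6.110 + 6.381) / 9 = 6.27156
bias = 6.27156 − 6.299

bias = −0.0274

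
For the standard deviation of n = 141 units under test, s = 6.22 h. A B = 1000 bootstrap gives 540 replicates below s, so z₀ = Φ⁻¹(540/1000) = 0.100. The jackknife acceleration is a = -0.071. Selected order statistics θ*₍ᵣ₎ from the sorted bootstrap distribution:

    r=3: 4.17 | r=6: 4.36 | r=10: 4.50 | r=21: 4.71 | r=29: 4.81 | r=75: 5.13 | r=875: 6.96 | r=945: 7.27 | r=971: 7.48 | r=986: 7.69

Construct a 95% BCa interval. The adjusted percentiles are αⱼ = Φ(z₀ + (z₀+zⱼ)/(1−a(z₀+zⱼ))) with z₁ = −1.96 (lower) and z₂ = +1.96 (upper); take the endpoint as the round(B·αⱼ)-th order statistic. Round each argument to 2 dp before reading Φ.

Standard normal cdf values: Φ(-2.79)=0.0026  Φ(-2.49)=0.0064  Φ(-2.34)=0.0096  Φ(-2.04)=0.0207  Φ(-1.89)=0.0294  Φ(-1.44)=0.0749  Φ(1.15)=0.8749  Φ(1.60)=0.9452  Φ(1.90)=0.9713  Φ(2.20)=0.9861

(4.71, 7.48)

Lower: z₀ + z₁ = 0.100 + (-1.960) = -1.860; 1 − a(z₀+z₁) = 1 − (-0.071)(-1.860) = 0.8679; argument = 0.100 + (-1.860)/0.8679 = -2.0430 → -2.04.
α₁ = Φ(-2.04) = 0.0207; rank = round(1000 × 0.0207) = 21; θ*₍21₎ = 4.71.
Upper: z₀ + z₂ = 2.060; 1 − a(z₀+z₂) = 1.1463; argument = 1.8971 → 1.90; α₂ = 0.9713; rank = 971; θ*₍971₎ = 7.48.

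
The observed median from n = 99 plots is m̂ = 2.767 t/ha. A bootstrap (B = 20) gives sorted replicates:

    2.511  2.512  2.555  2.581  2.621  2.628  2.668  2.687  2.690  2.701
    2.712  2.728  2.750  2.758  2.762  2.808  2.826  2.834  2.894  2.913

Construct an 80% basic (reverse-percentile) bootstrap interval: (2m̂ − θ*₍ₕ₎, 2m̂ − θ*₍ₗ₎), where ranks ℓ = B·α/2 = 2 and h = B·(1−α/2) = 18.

(2.700, 3.022)

Percentile endpoints at ranks 2 and 18: θ*₍2₎ = 2.512, θ*₍18₎ = 2.834.
Basic interval reflects these around m̂:
  lower = 2 × 2.767 − 2.834 = 2.700
  upper = 2 × 2.767 − 2.512 = 3.022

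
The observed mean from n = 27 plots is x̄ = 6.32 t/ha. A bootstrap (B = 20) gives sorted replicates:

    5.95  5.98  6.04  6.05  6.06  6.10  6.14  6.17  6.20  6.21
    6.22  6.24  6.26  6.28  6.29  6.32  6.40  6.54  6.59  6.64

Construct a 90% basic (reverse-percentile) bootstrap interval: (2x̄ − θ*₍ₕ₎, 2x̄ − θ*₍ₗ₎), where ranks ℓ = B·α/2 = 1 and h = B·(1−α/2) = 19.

Percentile endpoints at ranks 1 and 19: θ*₍1₎ = 5.95, θ*₍19₎ = 6.59.
Basic interval reflects these around x̄:
  lower = 2 × 6.32 − 6.59 = 6.05
  upper = 2 × 6.32 − 5.95 = 6.69

(6.05, 6.69)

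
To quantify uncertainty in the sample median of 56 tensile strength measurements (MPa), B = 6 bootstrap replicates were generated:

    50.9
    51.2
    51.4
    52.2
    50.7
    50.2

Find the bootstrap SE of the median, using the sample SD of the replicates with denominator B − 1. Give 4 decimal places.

SE* = 0.6812

Bootstrap SE is the standard deviation of the 6 replicate medians.
Mean of replicates: (50.9 + 51.2 + 51.4 + 52.2 + 50.7 + 50.2) / 6 = 306.60000 / 6 = 51.10000
Sum of squared deviations: (−0.20000)² + (+0.10000)² + (+0.30000)² + (+1.10000)² + (−0.40000)² + (−0.90000)² = 2.32000
Variance = 2.32000 / 5 = 0.46400
SE* = √0.46400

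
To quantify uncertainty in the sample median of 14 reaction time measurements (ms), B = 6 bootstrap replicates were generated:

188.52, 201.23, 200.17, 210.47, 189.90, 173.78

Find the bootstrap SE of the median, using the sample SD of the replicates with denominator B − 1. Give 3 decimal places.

Bootstrap SE is the standard deviation of the 6 replicate medians.
Mean of replicates: (188.52 + 201.23 + 200.17 + 210.47 + 189.90 + 173.78) / 6 = 1164.0700 / 6 = 194.0117
Sum of squared deviations: (−5.4917)² + (+7.2183)² + (+6.1583)² + (+16.4583)² + (−4.1117)² + (−20.2317)² = 817.2907
Variance = 817.2907 / 5 = 163.4581
SE* = √163.4581

SE* = 12.785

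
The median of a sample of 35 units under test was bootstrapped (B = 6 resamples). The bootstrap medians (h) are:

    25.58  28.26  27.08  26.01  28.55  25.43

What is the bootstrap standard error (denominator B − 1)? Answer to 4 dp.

Bootstrap SE is the standard deviation of the 6 replicate medians.
Mean of replicates: (25.58 + 28.26 + 27.08 + 26.01 + 28.55 + 25.43) / 6 = 160.91000 / 6 = 26.81833
Sum of squared deviations: (−1.23833)² + (+1.44167)² + (+0.26167)² + (−0.80833)² + (+1.73167)² + (−1.38833)² = 9.25988
Variance = 9.25988 / 5 = 1.85198
SE* = √1.85198

SE* = 1.3609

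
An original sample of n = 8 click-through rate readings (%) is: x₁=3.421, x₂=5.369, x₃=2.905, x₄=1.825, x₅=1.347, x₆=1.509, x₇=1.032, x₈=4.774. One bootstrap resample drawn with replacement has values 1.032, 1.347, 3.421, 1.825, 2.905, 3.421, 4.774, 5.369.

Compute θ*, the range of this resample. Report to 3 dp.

θ* = 4.337

Range = 5.369 − 1.032 = 4.337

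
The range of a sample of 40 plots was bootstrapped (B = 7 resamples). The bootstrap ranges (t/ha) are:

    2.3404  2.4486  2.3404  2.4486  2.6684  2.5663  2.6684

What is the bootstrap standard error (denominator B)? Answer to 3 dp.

SE* = 0.129

Bootstrap SE is the standard deviation of the 7 replicate ranges.
Mean of replicates: (2.3404 + 2.4486 + 2.3404 + 2.4486 + 2.6684 + 2.5663 + 2.6684) / 7 = 17.48110 / 7 = 2.49730
Sum of squared deviations: (−0.15690)² + (−0.04870)² + (−0.15690)² + (−0.04870)² + (+0.17110)² + (+0.06900)² + (+0.17110)² = 0.11729
Variance = 0.11729 / 7 = 0.01676
SE* = √0.01676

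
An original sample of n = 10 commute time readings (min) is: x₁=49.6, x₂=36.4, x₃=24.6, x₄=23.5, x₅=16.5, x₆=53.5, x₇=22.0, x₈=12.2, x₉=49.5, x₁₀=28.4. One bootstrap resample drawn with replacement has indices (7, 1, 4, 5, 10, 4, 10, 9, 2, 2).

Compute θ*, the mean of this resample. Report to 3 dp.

θ* = 31.420

Resample values: 22.0, 49.6, 23.5, 16.5, 28.4, 23.5, 28.4, 49.5, 36.4, 36.4.
Mean = (22.0 + 49.6 + 23.5 + 16.5 + 28.4 + 23.5 + 28.4 + 49.5 + 36.4 + 36.4) / 10 = 314.20 / 10 = 31.420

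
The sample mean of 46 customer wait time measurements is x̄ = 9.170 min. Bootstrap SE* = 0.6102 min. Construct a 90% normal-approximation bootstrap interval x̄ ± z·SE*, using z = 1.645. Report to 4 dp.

(8.1662, 10.1738)

Margin = 1.645 × 0.6102 = 1.00378
Interval: 9.170 ± 1.00378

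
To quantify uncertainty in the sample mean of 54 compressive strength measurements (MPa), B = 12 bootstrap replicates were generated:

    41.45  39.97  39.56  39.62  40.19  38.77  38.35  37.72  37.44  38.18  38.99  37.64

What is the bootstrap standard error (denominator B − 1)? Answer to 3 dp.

Bootstrap SE is the standard deviation of the 12 replicate means.
Mean of replicates: (41.45 + 39.97 + 39.56 + 39.62 + 40.19 + 38.77 + 38.35 + 37.72 + 37.44 + 38.18 + 38.99 + 37.64) / 12 = 467.8800 / 12 = 38.9900
Sum of squared deviations: (+2.4600)² + (+0.9800)² + (+0.5700)² + (+0.6300)² + (+1.2000)² + (−0.2200)² + (−0.6400)² + (−1.2700)² + (−1.5500)² + (−0.8100)² + (+0.0000)² + (−1.3500)² = 16.1258
Variance = 16.1258 / 11 = 1.4660
SE* = √1.4660

SE* = 1.211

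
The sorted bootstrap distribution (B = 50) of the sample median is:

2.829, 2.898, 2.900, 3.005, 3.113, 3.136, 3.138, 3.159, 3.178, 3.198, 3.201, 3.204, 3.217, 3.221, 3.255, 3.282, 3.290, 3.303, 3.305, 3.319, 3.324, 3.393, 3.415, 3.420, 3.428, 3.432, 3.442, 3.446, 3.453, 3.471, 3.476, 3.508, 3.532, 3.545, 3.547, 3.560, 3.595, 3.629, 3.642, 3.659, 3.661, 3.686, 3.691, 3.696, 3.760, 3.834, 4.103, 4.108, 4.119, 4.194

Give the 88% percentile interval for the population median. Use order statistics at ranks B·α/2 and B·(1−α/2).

(2.900, 4.103)

α = 0.12; lower rank = 50 × 0.060 = 3; upper rank = 50 × 0.940 = 47.
The 3rd smallest replicate is 2.900; the 47th is 4.103.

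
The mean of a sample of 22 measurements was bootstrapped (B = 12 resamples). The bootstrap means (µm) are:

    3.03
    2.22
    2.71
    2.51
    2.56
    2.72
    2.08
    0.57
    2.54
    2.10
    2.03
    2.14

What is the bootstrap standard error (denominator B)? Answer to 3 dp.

SE* = 0.593

Bootstrap SE is the standard deviation of the 12 replicate means.
Mean of replicates: (3.03 + 2.22 + 2.71 + 2.51 + 2.56 + 2.72 + 2.08 + 0.57 + 2.54 + 2.10 + 2.03 + 2.14) / 12 = 27.2100 / 12 = 2.2675
Sum of squared deviations: (+0.7625)² + (−0.0475)² + (+0.4425)² + (+0.2425)² + (+0.2925)² + (+0.4525)² + (−0.1875)² + (−1.6975)² + (+0.2725)² + (−0.1675)² + (−0.2375)² + (−0.1275)² = 4.2202
Variance = 4.2202 / 12 = 0.3517
SE* = √0.3517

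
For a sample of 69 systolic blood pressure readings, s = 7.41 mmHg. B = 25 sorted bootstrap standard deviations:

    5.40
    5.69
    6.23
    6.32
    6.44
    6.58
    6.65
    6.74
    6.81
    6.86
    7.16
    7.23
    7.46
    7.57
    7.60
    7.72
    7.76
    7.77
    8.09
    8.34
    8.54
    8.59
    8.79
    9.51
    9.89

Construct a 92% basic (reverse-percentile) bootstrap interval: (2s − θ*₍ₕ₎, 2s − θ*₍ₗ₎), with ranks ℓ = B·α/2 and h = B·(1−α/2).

Percentile endpoints at ranks 1 and 24: θ*₍1₎ = 5.40, θ*₍24₎ = 9.51.
Basic interval reflects these around s:
  lower = 2 × 7.41 − 9.51 = 5.31
  upper = 2 × 7.41 − 5.40 = 9.42

(5.31, 9.42)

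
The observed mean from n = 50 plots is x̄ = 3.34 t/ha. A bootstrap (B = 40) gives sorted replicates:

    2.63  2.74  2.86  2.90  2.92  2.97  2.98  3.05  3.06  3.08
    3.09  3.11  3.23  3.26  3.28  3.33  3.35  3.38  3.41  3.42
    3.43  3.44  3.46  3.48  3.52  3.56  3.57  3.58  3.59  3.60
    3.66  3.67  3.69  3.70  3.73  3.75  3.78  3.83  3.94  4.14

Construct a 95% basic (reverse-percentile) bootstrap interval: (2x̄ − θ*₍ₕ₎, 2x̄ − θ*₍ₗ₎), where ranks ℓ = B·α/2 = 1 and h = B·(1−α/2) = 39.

(2.74, 4.05)

Percentile endpoints at ranks 1 and 39: θ*₍1₎ = 2.63, θ*₍39₎ = 3.94.
Basic interval reflects these around x̄:
  lower = 2 × 3.34 − 3.94 = 2.74
  upper = 2 × 3.34 − 2.63 = 4.05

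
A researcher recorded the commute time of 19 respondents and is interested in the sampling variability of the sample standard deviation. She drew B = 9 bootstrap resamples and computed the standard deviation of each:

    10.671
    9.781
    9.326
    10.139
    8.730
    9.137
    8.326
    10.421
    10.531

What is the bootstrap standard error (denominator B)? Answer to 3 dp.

SE* = 0.791

Bootstrap SE is the standard deviation of the 9 replicate standard deviations.
Mean of replicates: (10.671 + 9.781 + 9.326 + 10.139 + 8.730 + 9.137 + 8.326 + 10.421 + 10.531) / 9 = 87.0620 / 9 = 9.6736
Sum of squared deviations: (+0.9974)² + (+0.1074)² + (−0.3476)² + (+0.4654)² + (−0.9436)² + (−0.5366)² + (−1.3476)² + (+0.7474)² + (+0.8574)² = 5.6319
Variance = 5.6319 / 9 = 0.6258
SE* = √0.6258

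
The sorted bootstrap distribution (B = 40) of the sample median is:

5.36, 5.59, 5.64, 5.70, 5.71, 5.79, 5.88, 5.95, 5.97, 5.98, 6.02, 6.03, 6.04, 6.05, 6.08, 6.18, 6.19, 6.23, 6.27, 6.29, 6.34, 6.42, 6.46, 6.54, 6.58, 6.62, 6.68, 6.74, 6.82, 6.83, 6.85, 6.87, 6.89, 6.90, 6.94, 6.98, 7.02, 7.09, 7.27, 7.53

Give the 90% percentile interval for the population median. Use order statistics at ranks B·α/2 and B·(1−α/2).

(5.59, 7.09)

α = 0.10; lower rank = 40 × 0.050 = 2; upper rank = 40 × 0.950 = 38.
The 2nd smallest replicate is 5.59; the 38th is 7.09.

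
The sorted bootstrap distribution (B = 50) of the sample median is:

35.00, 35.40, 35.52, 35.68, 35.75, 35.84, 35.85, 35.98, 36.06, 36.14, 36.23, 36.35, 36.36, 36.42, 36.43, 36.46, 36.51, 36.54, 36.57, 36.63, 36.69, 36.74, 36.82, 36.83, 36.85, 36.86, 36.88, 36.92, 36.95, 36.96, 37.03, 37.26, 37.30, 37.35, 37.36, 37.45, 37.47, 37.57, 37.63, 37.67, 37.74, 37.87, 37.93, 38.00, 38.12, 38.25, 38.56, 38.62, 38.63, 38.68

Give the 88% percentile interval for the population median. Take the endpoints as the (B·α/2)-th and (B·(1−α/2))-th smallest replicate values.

(35.52, 38.56)

α = 0.12; lower rank = 50 × 0.060 = 3; upper rank = 50 × 0.940 = 47.
The 3rd smallest replicate is 35.52; the 47th is 38.56.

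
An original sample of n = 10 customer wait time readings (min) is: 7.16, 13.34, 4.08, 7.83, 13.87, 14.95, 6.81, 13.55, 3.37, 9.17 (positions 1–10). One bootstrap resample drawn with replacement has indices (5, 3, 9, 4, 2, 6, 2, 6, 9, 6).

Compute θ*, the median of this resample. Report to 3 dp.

θ* = 13.340

Resample values: 13.87, 4.08, 3.37, 7.83, 13.34, 14.95, 13.34, 14.95, 3.37, 14.95.
Sorted: 3.37, 3.37, 4.08, 7.83, 13.34, 13.34, 13.87, 14.95, 14.95, 14.95
Median = average of the two middle values = 13.340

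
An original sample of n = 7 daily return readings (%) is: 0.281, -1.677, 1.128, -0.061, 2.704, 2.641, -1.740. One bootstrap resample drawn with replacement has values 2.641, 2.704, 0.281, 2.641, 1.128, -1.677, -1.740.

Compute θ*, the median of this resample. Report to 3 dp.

θ* = 1.128

Sorted: -1.740, -1.677, 0.281, 1.128, 2.641, 2.641, 2.704
Median = middle value = 1.128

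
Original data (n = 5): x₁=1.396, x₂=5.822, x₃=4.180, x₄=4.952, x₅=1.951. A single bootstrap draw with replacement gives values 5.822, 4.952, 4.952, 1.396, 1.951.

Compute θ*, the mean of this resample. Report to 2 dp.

Mean = (5.822 + 4.952 + 4.952 + 1.396 + 1.951) / 5 = 19.0730 / 5 = 3.81

θ* = 3.81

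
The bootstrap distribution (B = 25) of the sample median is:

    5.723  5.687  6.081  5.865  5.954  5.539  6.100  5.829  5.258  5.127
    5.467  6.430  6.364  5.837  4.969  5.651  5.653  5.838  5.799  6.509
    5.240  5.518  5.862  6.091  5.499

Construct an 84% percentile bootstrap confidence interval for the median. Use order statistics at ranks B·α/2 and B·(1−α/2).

(5.127, 6.364)

Sorted replicates: 4.969, 5.127, 5.240, 5.258, 5.467, 5.499, 5.518, 5.539, 5.651, 5.653, 5.687, 5.723, 5.799, 5.829, 5.837, 5.838, 5.862, 5.865, 5.954, 6.081, 6.091, 6.100, 6.364, 6.430, 6.509
α = 0.16; lower rank = 25 × 0.080 = 2; upper rank = 25 × 0.920 = 23.
The 2nd smallest replicate is 5.127; the 23rd is 6.364.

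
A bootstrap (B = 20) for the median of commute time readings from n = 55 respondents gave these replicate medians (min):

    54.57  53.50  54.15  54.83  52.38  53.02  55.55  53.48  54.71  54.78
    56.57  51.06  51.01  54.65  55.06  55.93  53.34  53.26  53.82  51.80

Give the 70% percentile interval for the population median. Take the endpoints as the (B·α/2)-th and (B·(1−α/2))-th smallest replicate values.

(51.80, 55.06)

Sorted replicates: 51.01, 51.06, 51.80, 52.38, 53.02, 53.26, 53.34, 53.48, 53.50, 53.82, 54.15, 54.57, 54.65, 54.71, 54.78, 54.83, 55.06, 55.55, 55.93, 56.57
α = 0.30; lower rank = 20 × 0.150 = 3; upper rank = 20 × 0.850 = 17.
The 3rd smallest replicate is 51.80; the 17th is 55.06.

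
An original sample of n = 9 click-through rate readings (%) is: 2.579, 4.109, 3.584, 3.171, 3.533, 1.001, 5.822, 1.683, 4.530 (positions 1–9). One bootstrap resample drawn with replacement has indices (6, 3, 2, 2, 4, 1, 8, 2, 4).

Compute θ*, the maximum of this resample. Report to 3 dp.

θ* = 4.109

Resample values: 1.001, 3.584, 4.109, 4.109, 3.171, 2.579, 1.683, 4.109, 3.171.
Maximum = 4.109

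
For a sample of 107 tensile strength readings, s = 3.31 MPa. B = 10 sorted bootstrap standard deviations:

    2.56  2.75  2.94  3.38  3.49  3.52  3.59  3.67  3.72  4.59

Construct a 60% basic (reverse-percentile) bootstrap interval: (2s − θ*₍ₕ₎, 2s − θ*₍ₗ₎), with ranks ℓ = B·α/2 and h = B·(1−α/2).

(2.95, 3.87)

Percentile endpoints at ranks 2 and 8: θ*₍2₎ = 2.75, θ*₍8₎ = 3.67.
Basic interval reflects these around s:
  lower = 2 × 3.31 − 3.67 = 2.95
  upper = 2 × 3.31 − 2.75 = 3.87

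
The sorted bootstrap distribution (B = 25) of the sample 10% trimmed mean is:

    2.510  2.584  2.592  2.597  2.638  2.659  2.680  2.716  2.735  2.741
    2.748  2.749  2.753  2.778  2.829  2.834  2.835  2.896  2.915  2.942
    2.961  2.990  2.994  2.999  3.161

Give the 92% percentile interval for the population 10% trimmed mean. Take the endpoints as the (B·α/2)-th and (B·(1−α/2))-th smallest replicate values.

α = 0.08; lower rank = 25 × 0.040 = 1; upper rank = 25 × 0.960 = 24.
The 1st smallest replicate is 2.510; the 24th is 2.999.

(2.510, 2.999)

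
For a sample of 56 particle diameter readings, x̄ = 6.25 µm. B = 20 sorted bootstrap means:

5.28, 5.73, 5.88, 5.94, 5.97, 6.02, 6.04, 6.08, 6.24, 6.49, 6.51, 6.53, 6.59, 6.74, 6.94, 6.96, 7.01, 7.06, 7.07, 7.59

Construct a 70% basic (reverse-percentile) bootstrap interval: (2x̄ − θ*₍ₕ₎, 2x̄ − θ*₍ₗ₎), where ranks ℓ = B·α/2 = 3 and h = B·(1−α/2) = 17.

Percentile endpoints at ranks 3 and 17: θ*₍3₎ = 5.88, θ*₍17₎ = 7.01.
Basic interval reflects these around x̄:
  lower = 2 × 6.25 − 7.01 = 5.49
  upper = 2 × 6.25 − 5.88 = 6.62

(5.49, 6.62)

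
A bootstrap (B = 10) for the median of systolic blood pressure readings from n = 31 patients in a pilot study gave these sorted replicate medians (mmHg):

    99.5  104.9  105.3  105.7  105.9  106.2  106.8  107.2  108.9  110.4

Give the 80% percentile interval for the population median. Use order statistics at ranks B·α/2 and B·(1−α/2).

α = 0.20; lower rank = 10 × 0.100 = 1; upper rank = 10 × 0.900 = 9.
The 1st smallest replicate is 99.5; the 9th is 108.9.

(99.5, 108.9)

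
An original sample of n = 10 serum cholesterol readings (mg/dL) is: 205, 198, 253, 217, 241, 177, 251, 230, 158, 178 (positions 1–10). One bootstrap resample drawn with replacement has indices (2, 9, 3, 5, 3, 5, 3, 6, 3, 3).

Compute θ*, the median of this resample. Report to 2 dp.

θ* = 247.00

Resample values: 198, 158, 253, 241, 253, 241, 253, 177, 253, 253.
Sorted: 158, 177, 198, 241, 241, 253, 253, 253, 253, 253
Median = average of the two middle values = 247.00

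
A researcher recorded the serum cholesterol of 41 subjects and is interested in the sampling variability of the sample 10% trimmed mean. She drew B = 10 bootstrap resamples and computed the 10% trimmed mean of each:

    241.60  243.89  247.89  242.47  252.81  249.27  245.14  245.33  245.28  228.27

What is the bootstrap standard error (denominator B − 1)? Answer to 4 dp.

SE* = 6.5012

Bootstrap SE is the standard deviation of the 10 replicate 10% trimmed means.
Mean of replicates: (241.60 + 243.89 + 247.89 + 242.47 + 252.81 + 249.27 + 245.14 + 245.33 + 245.28 + 228.27) / 10 = 2441.95000 / 10 = 244.19500
Sum of squared deviations: (−2.59500)² + (−0.30500)² + (+3.69500)² + (−1.72500)² + (+8.61500)² + (+5.07500)² + (+0.94500)² + (+1.13500)² + (+1.08500)² + (−15.92500)² = 380.39365
Variance = 380.39365 / 9 = 42.26596
SE* = √42.26596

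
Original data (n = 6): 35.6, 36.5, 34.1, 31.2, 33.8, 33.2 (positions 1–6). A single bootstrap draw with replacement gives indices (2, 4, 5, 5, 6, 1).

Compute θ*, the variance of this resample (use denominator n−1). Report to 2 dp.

Resample values: 36.5, 31.2, 33.8, 33.8, 33.2, 35.6.
Mean = 34.0167; sum of squared deviations = 17.3683
s² = 17.3683 / 5 = 3.4737

θ* = 3.47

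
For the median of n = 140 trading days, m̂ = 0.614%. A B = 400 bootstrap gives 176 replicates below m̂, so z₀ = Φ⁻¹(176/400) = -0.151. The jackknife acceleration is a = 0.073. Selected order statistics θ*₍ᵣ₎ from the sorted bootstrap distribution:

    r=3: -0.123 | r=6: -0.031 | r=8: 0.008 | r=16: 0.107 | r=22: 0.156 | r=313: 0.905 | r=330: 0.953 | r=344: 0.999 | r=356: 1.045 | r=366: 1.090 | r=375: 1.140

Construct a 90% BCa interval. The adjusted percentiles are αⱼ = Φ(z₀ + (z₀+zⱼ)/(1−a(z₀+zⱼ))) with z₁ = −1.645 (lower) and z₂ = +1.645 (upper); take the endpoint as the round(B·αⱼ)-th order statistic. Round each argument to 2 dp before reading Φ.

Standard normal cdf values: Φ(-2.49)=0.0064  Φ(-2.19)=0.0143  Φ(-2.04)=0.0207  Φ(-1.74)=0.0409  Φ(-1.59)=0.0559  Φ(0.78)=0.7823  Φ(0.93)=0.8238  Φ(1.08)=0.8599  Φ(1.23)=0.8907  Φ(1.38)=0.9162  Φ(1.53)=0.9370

Lower: z₀ + z₁ = -0.151 + (-1.645) = -1.796; 1 − a(z₀+z₁) = 1 − (0.073)(-1.796) = 1.1311; argument = -0.151 + (-1.796)/1.1311 = -1.7388 → -1.74.
α₁ = Φ(-1.74) = 0.0409; rank = round(400 × 0.0409) = 16; θ*₍16₎ = 0.107.
Upper: z₀ + z₂ = 1.494; 1 − a(z₀+z₂) = 0.8909; argument = 1.5259 → 1.53; α₂ = 0.9370; rank = 375; θ*₍375₎ = 1.140.

(0.107, 1.140)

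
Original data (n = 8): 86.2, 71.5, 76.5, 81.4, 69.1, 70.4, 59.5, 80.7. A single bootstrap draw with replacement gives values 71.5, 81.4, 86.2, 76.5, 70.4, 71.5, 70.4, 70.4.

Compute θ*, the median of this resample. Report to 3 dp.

θ* = 71.500

Sorted: 70.4, 70.4, 70.4, 71.5, 71.5, 76.5, 81.4, 86.2
Median = average of the two middle values = 71.500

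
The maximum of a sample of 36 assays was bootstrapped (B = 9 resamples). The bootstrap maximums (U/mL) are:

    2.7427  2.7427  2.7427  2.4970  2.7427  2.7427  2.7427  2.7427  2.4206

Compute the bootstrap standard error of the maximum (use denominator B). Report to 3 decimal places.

SE* = 0.119

Bootstrap SE is the standard deviation of the 9 replicate maximums.
Mean of replicates: (2.7427 + 2.7427 + 2.7427 + 2.4970 + 2.7427 + 2.7427 + 2.7427 + 2.7427 + 2.4206) / 9 = 24.11650 / 9 = 2.67961
Sum of squared deviations: (+0.06309)² + (+0.06309)² + (+0.06309)² + (−0.18261)² + (+0.06309)² + (+0.06309)² + (+0.06309)² + (+0.06309)² + (−0.25901)² = 0.12830
Variance = 0.12830 / 9 = 0.01426
SE* = √0.01426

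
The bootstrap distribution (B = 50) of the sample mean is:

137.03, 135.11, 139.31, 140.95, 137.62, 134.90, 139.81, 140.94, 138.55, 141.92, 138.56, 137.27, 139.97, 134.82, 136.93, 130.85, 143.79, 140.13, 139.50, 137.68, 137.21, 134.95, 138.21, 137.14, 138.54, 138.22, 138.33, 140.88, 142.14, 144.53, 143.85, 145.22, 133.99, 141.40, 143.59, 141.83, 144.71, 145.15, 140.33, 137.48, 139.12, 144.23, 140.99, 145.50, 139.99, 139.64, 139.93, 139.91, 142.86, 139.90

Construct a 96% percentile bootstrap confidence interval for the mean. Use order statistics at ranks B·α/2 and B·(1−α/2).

Sorted replicates: 130.85, 133.99, 134.82, 134.90, 134.95, 135.11, 136.93, 137.03, 137.14, 137.21, 137.27, 137.48, 137.62, 137.68, 138.21, 138.22, 138.33, 138.54, 138.55, 138.56, 139.12, 139.31, 139.50, 139.64, 139.81, 139.90, 139.91, 139.93, 139.97, 139.99, 140.13, 140.33, 140.88, 140.94, 140.95, 140.99, 141.40, 141.83, 141.92, 142.14, 142.86, 143.59, 143.79, 143.85, 144.23, 144.53, 144.71, 145.15, 145.22, 145.50
α = 0.04; lower rank = 50 × 0.020 = 1; upper rank = 50 × 0.980 = 49.
The 1st smallest replicate is 130.85; the 49th is 145.22.

(130.85, 145.22)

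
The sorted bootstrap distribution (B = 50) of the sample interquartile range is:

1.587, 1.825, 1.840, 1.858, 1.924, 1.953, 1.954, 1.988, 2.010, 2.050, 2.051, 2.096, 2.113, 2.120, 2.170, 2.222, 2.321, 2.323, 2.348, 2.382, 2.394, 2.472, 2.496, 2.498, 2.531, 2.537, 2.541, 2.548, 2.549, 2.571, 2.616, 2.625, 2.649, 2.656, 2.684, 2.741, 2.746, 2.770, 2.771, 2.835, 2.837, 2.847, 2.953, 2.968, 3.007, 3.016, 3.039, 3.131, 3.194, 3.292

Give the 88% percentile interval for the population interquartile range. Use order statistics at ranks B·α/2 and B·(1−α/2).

(1.840, 3.039)

α = 0.12; lower rank = 50 × 0.060 = 3; upper rank = 50 × 0.940 = 47.
The 3rd smallest replicate is 1.840; the 47th is 3.039.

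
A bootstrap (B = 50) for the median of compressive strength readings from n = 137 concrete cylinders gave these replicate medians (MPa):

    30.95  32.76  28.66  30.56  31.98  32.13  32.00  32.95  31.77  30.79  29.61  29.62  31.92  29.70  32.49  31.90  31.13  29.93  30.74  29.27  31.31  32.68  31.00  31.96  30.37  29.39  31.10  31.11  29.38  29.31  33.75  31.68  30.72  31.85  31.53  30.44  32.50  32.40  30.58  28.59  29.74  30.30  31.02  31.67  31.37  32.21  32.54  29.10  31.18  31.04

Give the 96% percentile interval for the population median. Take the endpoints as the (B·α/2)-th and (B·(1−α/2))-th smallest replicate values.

Sorted replicates: 28.59, 28.66, 29.10, 29.27, 29.31, 29.38, 29.39, 29.61, 29.62, 29.70, 29.74, 29.93, 30.30, 30.37, 30.44, 30.56, 30.58, 30.72, 30.74, 30.79, 30.95, 31.00, 31.02, 31.04, 31.10, 31.11, 31.13, 31.18, 31.31, 31.37, 31.53, 31.67, 31.68, 31.77, 31.85, 31.90, 31.92, 31.96, 31.98, 32.00, 32.13, 32.21, 32.40, 32.49, 32.50, 32.54, 32.68, 32.76, 32.95, 33.75
α = 0.04; lower rank = 50 × 0.020 = 1; upper rank = 50 × 0.980 = 49.
The 1st smallest replicate is 28.59; the 49th is 32.95.

(28.59, 32.95)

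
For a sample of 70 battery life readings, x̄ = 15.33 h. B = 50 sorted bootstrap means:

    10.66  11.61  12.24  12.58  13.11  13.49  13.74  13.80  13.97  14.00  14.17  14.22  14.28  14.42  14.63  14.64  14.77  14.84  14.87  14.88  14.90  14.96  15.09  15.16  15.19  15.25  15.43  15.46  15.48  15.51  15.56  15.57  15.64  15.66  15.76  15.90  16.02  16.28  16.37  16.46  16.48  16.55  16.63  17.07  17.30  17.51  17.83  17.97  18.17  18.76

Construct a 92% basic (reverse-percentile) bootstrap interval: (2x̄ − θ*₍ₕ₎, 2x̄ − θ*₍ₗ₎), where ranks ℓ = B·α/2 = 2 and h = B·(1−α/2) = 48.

Percentile endpoints at ranks 2 and 48: θ*₍2₎ = 11.61, θ*₍48₎ = 17.97.
Basic interval reflects these around x̄:
  lower = 2 × 15.33 − 17.97 = 12.69
  upper = 2 × 15.33 − 11.61 = 19.05

(12.69, 19.05)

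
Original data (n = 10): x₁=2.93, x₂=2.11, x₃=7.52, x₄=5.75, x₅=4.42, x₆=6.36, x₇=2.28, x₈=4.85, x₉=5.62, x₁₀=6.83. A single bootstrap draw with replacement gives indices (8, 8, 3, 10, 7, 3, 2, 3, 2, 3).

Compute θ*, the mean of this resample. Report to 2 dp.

θ* = 5.31

Resample values: 4.85, 4.85, 7.52, 6.83, 2.28, 7.52, 2.11, 7.52, 2.11, 7.52.
Mean = (4.85 + 4.85 + 7.52 + 6.83 + 2.28 + 7.52 + 2.11 + 7.52 + 2.11 + 7.52) / 10 = 53.110 / 10 = 5.31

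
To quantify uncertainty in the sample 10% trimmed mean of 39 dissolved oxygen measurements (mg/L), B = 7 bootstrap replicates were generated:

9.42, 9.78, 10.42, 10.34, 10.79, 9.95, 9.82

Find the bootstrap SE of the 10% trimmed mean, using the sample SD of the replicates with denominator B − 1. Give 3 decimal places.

SE* = 0.465

Bootstrap SE is the standard deviation of the 7 replicate 10% trimmed means.
Mean of replicates: (9.42 + 9.78 + 10.42 + 10.34 + 10.79 + 9.95 + 9.82) / 7 = 70.5200 / 7 = 10.0743
Sum of squared deviations: (−0.6543)² + (−0.2943)² + (+0.3457)² + (+0.2657)² + (+0.7157)² + (−0.1243)² + (−0.2543)² = 1.2972
Variance = 1.2972 / 6 = 0.2162
SE* = √0.2162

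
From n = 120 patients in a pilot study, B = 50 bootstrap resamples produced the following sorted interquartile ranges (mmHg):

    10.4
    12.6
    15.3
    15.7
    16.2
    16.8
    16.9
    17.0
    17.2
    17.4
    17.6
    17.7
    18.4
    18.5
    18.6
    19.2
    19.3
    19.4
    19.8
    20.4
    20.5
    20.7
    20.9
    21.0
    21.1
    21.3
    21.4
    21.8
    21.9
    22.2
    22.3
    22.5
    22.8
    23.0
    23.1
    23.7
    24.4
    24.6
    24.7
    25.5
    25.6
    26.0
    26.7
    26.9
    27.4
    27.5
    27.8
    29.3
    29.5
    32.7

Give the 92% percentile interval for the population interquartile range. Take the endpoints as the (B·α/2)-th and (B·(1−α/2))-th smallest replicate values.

(12.6, 29.3)

α = 0.08; lower rank = 50 × 0.040 = 2; upper rank = 50 × 0.960 = 48.
The 2nd smallest replicate is 12.6; the 48th is 29.3.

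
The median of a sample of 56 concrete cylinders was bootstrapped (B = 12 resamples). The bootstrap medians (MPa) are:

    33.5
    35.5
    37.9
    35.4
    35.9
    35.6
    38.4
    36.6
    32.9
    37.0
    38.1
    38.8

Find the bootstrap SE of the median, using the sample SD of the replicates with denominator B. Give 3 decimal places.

SE* = 1.792

Bootstrap SE is the standard deviation of the 12 replicate medians.
Mean of replicates: (33.5 + 35.5 + 37.9 + 35.4 + 35.9 + 35.6 + 38.4 + 36.6 + 32.9 + 37.0 + 38.1 + 38.8) / 12 = 435.6000 / 12 = 36.3000
Sum of squared deviations: (−2.8000)² + (−0.8000)² + (+1.6000)² + (−0.9000)² + (−0.4000)² + (−0.7000)² + (+2.1000)² + (+0.3000)² + (−3.4000)² + (+0.7000)² + (+1.8000)² + (+2.5000)² = 38.5400
Variance = 38.5400 / 12 = 3.2117
SE* = √3.2117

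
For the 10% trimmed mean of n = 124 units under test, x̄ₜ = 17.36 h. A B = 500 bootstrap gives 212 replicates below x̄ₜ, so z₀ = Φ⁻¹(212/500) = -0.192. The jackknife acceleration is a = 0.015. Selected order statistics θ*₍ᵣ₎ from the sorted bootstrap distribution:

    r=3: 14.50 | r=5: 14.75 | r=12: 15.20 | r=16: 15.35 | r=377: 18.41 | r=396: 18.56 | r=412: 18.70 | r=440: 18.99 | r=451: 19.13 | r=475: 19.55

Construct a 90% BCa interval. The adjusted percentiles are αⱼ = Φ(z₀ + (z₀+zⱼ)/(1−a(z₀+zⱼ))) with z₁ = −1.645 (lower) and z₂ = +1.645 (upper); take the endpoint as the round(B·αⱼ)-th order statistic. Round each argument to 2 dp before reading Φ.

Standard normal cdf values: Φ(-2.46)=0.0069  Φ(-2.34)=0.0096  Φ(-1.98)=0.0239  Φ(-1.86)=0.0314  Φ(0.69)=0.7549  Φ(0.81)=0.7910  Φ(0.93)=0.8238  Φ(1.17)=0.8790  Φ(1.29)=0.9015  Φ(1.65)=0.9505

(15.20, 19.13)

Lower: z₀ + z₁ = -0.192 + (-1.645) = -1.837; 1 − a(z₀+z₁) = 1 − (0.015)(-1.837) = 1.0276; argument = -0.192 + (-1.837)/1.0276 = -1.9797 → -1.98.
α₁ = Φ(-1.98) = 0.0239; rank = round(500 × 0.0239) = 12; θ*₍12₎ = 15.20.
Upper: z₀ + z₂ = 1.453; 1 − a(z₀+z₂) = 0.9782; argument = 1.2934 → 1.29; α₂ = 0.9015; rank = 451; θ*₍451₎ = 19.13.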